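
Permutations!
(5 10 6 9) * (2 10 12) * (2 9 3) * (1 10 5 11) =[0, 10, 5, 2, 4, 12, 3, 7, 8, 11, 6, 1, 9] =(1 10 6 3 2 5 12 9 11)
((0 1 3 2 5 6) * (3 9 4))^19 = ((0 1 9 4 3 2 5 6))^19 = (0 4 5 1 3 6 9 2)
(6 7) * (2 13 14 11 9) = (2 13 14 11 9)(6 7) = [0, 1, 13, 3, 4, 5, 7, 6, 8, 2, 10, 9, 12, 14, 11]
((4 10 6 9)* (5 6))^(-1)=((4 10 5 6 9))^(-1)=(4 9 6 5 10)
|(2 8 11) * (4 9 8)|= |(2 4 9 8 11)|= 5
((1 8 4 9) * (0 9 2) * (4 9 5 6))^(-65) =((0 5 6 4 2)(1 8 9))^(-65) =(1 8 9)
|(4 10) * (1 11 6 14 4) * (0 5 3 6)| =|(0 5 3 6 14 4 10 1 11)| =9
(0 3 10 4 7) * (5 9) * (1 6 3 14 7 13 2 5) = (0 14 7)(1 6 3 10 4 13 2 5 9) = [14, 6, 5, 10, 13, 9, 3, 0, 8, 1, 4, 11, 12, 2, 7]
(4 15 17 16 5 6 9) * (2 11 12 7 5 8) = [0, 1, 11, 3, 15, 6, 9, 5, 2, 4, 10, 12, 7, 13, 14, 17, 8, 16] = (2 11 12 7 5 6 9 4 15 17 16 8)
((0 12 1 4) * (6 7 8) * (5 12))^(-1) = (0 4 1 12 5)(6 8 7) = ((0 5 12 1 4)(6 7 8))^(-1)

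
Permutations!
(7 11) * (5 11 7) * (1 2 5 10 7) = (1 2 5 11 10 7) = [0, 2, 5, 3, 4, 11, 6, 1, 8, 9, 7, 10]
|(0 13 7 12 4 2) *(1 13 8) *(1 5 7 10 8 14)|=11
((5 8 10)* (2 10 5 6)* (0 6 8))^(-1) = (0 5 8 10 2 6)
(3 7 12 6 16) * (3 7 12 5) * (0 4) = (0 4)(3 12 6 16 7 5) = [4, 1, 2, 12, 0, 3, 16, 5, 8, 9, 10, 11, 6, 13, 14, 15, 7]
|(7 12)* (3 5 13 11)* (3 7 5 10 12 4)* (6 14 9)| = |(3 10 12 5 13 11 7 4)(6 14 9)| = 24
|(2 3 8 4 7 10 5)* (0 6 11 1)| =|(0 6 11 1)(2 3 8 4 7 10 5)| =28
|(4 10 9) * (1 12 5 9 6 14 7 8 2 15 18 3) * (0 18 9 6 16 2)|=|(0 18 3 1 12 5 6 14 7 8)(2 15 9 4 10 16)|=30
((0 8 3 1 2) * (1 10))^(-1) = (0 2 1 10 3 8)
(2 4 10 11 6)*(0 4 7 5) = (0 4 10 11 6 2 7 5) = [4, 1, 7, 3, 10, 0, 2, 5, 8, 9, 11, 6]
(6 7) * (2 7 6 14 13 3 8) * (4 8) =[0, 1, 7, 4, 8, 5, 6, 14, 2, 9, 10, 11, 12, 3, 13] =(2 7 14 13 3 4 8)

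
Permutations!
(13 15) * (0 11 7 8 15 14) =[11, 1, 2, 3, 4, 5, 6, 8, 15, 9, 10, 7, 12, 14, 0, 13] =(0 11 7 8 15 13 14)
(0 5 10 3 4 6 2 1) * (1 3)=(0 5 10 1)(2 3 4 6)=[5, 0, 3, 4, 6, 10, 2, 7, 8, 9, 1]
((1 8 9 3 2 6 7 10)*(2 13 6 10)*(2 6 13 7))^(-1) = ((13)(1 8 9 3 7 6 2 10))^(-1) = (13)(1 10 2 6 7 3 9 8)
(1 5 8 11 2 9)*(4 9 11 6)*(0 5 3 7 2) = (0 5 8 6 4 9 1 3 7 2 11) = [5, 3, 11, 7, 9, 8, 4, 2, 6, 1, 10, 0]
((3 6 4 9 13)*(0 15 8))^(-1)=(0 8 15)(3 13 9 4 6)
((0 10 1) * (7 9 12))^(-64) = (0 1 10)(7 12 9)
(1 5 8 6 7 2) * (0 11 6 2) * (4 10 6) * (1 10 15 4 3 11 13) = (0 13 1 5 8 2 10 6 7)(3 11)(4 15) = [13, 5, 10, 11, 15, 8, 7, 0, 2, 9, 6, 3, 12, 1, 14, 4]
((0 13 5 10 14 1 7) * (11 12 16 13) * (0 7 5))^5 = (16)(1 5 10 14)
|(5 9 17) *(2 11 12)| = 3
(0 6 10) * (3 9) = [6, 1, 2, 9, 4, 5, 10, 7, 8, 3, 0] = (0 6 10)(3 9)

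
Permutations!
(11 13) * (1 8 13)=[0, 8, 2, 3, 4, 5, 6, 7, 13, 9, 10, 1, 12, 11]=(1 8 13 11)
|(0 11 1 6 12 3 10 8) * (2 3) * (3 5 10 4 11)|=11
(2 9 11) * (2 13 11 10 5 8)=(2 9 10 5 8)(11 13)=[0, 1, 9, 3, 4, 8, 6, 7, 2, 10, 5, 13, 12, 11]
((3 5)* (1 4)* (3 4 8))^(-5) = (8)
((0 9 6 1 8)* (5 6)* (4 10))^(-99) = ((0 9 5 6 1 8)(4 10))^(-99) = (0 6)(1 9)(4 10)(5 8)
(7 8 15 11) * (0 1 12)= (0 1 12)(7 8 15 11)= [1, 12, 2, 3, 4, 5, 6, 8, 15, 9, 10, 7, 0, 13, 14, 11]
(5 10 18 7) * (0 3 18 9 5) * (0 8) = (0 3 18 7 8)(5 10 9) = [3, 1, 2, 18, 4, 10, 6, 8, 0, 5, 9, 11, 12, 13, 14, 15, 16, 17, 7]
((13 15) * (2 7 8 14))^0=(15)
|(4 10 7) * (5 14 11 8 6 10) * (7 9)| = 9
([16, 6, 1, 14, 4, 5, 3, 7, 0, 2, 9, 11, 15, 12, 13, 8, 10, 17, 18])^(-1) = [8, 2, 9, 6, 4, 5, 1, 7, 15, 10, 16, 11, 13, 14, 3, 12, 0, 17, 18]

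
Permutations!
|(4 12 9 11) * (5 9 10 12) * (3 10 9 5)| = |(3 10 12 9 11 4)| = 6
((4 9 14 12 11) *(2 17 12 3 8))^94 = ((2 17 12 11 4 9 14 3 8))^94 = (2 4 8 11 3 12 14 17 9)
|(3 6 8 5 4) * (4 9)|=6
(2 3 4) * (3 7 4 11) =[0, 1, 7, 11, 2, 5, 6, 4, 8, 9, 10, 3] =(2 7 4)(3 11)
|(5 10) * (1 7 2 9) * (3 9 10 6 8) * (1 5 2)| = 10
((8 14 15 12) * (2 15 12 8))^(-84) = (2 15 8 14 12)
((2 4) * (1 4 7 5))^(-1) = (1 5 7 2 4)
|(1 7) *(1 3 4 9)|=5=|(1 7 3 4 9)|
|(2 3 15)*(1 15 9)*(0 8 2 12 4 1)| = 20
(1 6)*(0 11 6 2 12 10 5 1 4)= [11, 2, 12, 3, 0, 1, 4, 7, 8, 9, 5, 6, 10]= (0 11 6 4)(1 2 12 10 5)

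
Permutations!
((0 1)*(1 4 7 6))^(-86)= (0 1 6 7 4)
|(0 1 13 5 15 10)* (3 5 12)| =8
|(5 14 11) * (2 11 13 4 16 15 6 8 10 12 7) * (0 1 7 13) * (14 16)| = 15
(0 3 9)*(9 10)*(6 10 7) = [3, 1, 2, 7, 4, 5, 10, 6, 8, 0, 9] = (0 3 7 6 10 9)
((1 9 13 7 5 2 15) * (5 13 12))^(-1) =(1 15 2 5 12 9)(7 13)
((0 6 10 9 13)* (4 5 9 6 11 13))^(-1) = (0 13 11)(4 9 5)(6 10)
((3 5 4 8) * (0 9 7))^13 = ((0 9 7)(3 5 4 8))^13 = (0 9 7)(3 5 4 8)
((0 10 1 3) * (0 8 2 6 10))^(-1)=(1 10 6 2 8 3)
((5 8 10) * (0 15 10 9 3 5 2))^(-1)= (0 2 10 15)(3 9 8 5)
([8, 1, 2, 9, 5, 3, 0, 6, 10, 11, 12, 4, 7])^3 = (0 12)(3 4 9 5 11)(6 10)(7 8)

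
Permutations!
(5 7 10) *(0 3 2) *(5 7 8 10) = (0 3 2)(5 8 10 7) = [3, 1, 0, 2, 4, 8, 6, 5, 10, 9, 7]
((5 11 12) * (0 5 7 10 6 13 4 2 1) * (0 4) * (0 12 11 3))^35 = ((0 5 3)(1 4 2)(6 13 12 7 10))^35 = (13)(0 3 5)(1 2 4)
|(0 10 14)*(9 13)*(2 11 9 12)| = 15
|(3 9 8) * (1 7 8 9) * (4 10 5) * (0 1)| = |(0 1 7 8 3)(4 10 5)| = 15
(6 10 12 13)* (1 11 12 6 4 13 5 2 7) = (1 11 12 5 2 7)(4 13)(6 10) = [0, 11, 7, 3, 13, 2, 10, 1, 8, 9, 6, 12, 5, 4]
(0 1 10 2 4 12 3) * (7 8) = (0 1 10 2 4 12 3)(7 8) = [1, 10, 4, 0, 12, 5, 6, 8, 7, 9, 2, 11, 3]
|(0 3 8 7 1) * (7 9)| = |(0 3 8 9 7 1)| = 6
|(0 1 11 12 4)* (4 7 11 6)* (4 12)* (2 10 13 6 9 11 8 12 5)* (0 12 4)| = |(0 1 9 11)(2 10 13 6 5)(4 12 7 8)| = 20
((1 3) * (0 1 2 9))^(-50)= (9)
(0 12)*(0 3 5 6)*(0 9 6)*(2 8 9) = [12, 1, 8, 5, 4, 0, 2, 7, 9, 6, 10, 11, 3] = (0 12 3 5)(2 8 9 6)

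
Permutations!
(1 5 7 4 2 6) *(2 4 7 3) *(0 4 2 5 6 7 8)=[4, 6, 7, 5, 2, 3, 1, 8, 0]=(0 4 2 7 8)(1 6)(3 5)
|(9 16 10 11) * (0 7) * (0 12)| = 12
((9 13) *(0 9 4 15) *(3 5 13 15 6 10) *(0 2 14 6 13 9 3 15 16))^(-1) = ((0 3 5 9 16)(2 14 6 10 15)(4 13))^(-1) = (0 16 9 5 3)(2 15 10 6 14)(4 13)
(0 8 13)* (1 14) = [8, 14, 2, 3, 4, 5, 6, 7, 13, 9, 10, 11, 12, 0, 1] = (0 8 13)(1 14)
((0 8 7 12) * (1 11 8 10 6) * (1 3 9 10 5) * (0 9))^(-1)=((0 5 1 11 8 7 12 9 10 6 3))^(-1)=(0 3 6 10 9 12 7 8 11 1 5)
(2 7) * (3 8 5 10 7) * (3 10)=(2 10 7)(3 8 5)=[0, 1, 10, 8, 4, 3, 6, 2, 5, 9, 7]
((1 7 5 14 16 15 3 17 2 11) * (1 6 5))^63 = ((1 7)(2 11 6 5 14 16 15 3 17))^63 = (17)(1 7)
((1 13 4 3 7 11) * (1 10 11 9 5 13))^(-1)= (3 4 13 5 9 7)(10 11)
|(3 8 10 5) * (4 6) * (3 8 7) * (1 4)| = 6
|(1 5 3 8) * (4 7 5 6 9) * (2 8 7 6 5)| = |(1 5 3 7 2 8)(4 6 9)| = 6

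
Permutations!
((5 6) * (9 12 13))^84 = (13)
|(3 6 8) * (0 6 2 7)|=|(0 6 8 3 2 7)|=6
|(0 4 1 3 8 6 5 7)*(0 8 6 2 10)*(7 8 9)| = |(0 4 1 3 6 5 8 2 10)(7 9)| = 18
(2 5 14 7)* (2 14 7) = (2 5 7 14) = [0, 1, 5, 3, 4, 7, 6, 14, 8, 9, 10, 11, 12, 13, 2]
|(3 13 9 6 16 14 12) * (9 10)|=8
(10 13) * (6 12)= (6 12)(10 13)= [0, 1, 2, 3, 4, 5, 12, 7, 8, 9, 13, 11, 6, 10]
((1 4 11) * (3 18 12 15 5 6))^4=((1 4 11)(3 18 12 15 5 6))^4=(1 4 11)(3 5 12)(6 15 18)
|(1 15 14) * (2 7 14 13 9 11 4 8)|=10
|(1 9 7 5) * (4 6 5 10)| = 7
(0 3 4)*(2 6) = [3, 1, 6, 4, 0, 5, 2] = (0 3 4)(2 6)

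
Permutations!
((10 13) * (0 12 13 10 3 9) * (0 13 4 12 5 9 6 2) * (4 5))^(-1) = (0 2 6 3 13 9 5 12 4)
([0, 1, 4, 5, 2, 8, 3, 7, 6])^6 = [0, 1, 2, 8, 4, 6, 5, 7, 3]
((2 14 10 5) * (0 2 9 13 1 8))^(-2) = (0 1 9 10 2 8 13 5 14) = ((0 2 14 10 5 9 13 1 8))^(-2)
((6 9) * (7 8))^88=((6 9)(7 8))^88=(9)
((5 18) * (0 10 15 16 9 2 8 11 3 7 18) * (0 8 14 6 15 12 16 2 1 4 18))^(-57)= (0 5 16 3 4 10 8 9 7 18 12 11 1)(2 15 6 14)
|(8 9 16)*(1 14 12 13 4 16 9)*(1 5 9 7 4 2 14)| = |(2 14 12 13)(4 16 8 5 9 7)| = 12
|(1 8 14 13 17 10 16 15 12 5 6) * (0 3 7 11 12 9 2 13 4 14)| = |(0 3 7 11 12 5 6 1 8)(2 13 17 10 16 15 9)(4 14)| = 126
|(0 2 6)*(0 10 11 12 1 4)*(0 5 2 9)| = 8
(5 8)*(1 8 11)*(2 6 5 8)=(1 2 6 5 11)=[0, 2, 6, 3, 4, 11, 5, 7, 8, 9, 10, 1]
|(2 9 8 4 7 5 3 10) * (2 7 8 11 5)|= 14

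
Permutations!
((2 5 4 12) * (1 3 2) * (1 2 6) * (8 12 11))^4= (1 3 6)(2 8 4)(5 12 11)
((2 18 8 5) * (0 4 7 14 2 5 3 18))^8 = (0 14 4 2 7)(3 8 18)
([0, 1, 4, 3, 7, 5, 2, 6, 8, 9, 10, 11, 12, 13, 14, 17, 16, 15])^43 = [0, 1, 6, 3, 2, 5, 7, 4, 8, 9, 10, 11, 12, 13, 14, 17, 16, 15]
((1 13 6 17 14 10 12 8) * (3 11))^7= (1 8 12 10 14 17 6 13)(3 11)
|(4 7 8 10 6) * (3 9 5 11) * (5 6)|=9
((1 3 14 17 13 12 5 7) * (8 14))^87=((1 3 8 14 17 13 12 5 7))^87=(1 12 14)(3 5 17)(7 13 8)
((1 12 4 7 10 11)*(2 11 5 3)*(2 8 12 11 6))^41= ((1 11)(2 6)(3 8 12 4 7 10 5))^41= (1 11)(2 6)(3 5 10 7 4 12 8)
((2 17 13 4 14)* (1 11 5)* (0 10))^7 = ((0 10)(1 11 5)(2 17 13 4 14))^7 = (0 10)(1 11 5)(2 13 14 17 4)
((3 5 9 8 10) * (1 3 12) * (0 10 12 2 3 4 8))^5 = ((0 10 2 3 5 9)(1 4 8 12))^5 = (0 9 5 3 2 10)(1 4 8 12)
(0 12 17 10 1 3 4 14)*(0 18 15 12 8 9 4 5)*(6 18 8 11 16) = [11, 3, 2, 5, 14, 0, 18, 7, 9, 4, 1, 16, 17, 13, 8, 12, 6, 10, 15] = (0 11 16 6 18 15 12 17 10 1 3 5)(4 14 8 9)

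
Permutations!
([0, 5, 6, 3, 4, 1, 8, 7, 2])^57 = (8)(1 5)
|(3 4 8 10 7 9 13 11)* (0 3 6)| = |(0 3 4 8 10 7 9 13 11 6)| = 10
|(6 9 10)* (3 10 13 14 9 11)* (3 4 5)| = 6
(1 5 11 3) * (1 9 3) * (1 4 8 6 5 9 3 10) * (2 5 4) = (1 9 10)(2 5 11)(4 8 6) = [0, 9, 5, 3, 8, 11, 4, 7, 6, 10, 1, 2]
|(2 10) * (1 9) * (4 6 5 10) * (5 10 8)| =|(1 9)(2 4 6 10)(5 8)| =4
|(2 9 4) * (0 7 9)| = 5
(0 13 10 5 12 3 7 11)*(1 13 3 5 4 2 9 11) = (0 3 7 1 13 10 4 2 9 11)(5 12) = [3, 13, 9, 7, 2, 12, 6, 1, 8, 11, 4, 0, 5, 10]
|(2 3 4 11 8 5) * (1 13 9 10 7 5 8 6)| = 11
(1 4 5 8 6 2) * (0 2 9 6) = (0 2 1 4 5 8)(6 9) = [2, 4, 1, 3, 5, 8, 9, 7, 0, 6]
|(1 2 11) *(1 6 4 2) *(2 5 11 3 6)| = |(2 3 6 4 5 11)| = 6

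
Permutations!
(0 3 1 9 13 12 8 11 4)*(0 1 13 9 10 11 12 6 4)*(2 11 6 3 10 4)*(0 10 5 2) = [5, 4, 11, 13, 1, 2, 0, 7, 12, 9, 6, 10, 8, 3] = (0 5 2 11 10 6)(1 4)(3 13)(8 12)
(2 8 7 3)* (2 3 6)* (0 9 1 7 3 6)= (0 9 1 7)(2 8 3 6)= [9, 7, 8, 6, 4, 5, 2, 0, 3, 1]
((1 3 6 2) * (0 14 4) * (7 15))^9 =(1 3 6 2)(7 15)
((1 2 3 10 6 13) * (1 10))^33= ((1 2 3)(6 13 10))^33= (13)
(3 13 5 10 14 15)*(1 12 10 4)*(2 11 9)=[0, 12, 11, 13, 1, 4, 6, 7, 8, 2, 14, 9, 10, 5, 15, 3]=(1 12 10 14 15 3 13 5 4)(2 11 9)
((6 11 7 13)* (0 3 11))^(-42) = (13)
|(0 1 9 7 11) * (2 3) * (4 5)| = 10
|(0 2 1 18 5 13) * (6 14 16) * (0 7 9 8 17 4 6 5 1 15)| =|(0 2 15)(1 18)(4 6 14 16 5 13 7 9 8 17)| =30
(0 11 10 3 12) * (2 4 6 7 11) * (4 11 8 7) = (0 2 11 10 3 12)(4 6)(7 8) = [2, 1, 11, 12, 6, 5, 4, 8, 7, 9, 3, 10, 0]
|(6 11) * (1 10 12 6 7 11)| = 4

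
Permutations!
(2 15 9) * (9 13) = (2 15 13 9) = [0, 1, 15, 3, 4, 5, 6, 7, 8, 2, 10, 11, 12, 9, 14, 13]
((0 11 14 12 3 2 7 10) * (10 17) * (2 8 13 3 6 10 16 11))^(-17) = ((0 2 7 17 16 11 14 12 6 10)(3 8 13))^(-17) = (0 17 14 10 7 11 6 2 16 12)(3 8 13)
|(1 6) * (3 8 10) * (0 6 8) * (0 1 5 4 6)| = |(1 8 10 3)(4 6 5)| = 12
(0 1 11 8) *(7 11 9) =[1, 9, 2, 3, 4, 5, 6, 11, 0, 7, 10, 8] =(0 1 9 7 11 8)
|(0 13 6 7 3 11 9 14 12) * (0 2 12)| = |(0 13 6 7 3 11 9 14)(2 12)| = 8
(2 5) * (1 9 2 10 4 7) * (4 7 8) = (1 9 2 5 10 7)(4 8) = [0, 9, 5, 3, 8, 10, 6, 1, 4, 2, 7]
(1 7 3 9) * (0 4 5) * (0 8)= (0 4 5 8)(1 7 3 9)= [4, 7, 2, 9, 5, 8, 6, 3, 0, 1]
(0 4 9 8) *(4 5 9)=[5, 1, 2, 3, 4, 9, 6, 7, 0, 8]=(0 5 9 8)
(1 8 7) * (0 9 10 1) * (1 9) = [1, 8, 2, 3, 4, 5, 6, 0, 7, 10, 9] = (0 1 8 7)(9 10)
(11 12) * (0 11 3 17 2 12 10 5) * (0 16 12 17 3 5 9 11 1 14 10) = [1, 14, 17, 3, 4, 16, 6, 7, 8, 11, 9, 0, 5, 13, 10, 15, 12, 2] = (0 1 14 10 9 11)(2 17)(5 16 12)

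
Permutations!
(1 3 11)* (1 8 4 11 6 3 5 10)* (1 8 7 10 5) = (3 6)(4 11 7 10 8) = [0, 1, 2, 6, 11, 5, 3, 10, 4, 9, 8, 7]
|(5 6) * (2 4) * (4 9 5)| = |(2 9 5 6 4)| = 5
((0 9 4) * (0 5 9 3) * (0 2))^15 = ((0 3 2)(4 5 9))^15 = (9)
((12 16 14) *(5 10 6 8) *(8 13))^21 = (16)(5 10 6 13 8)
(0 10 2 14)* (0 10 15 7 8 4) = (0 15 7 8 4)(2 14 10) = [15, 1, 14, 3, 0, 5, 6, 8, 4, 9, 2, 11, 12, 13, 10, 7]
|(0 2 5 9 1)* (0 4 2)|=5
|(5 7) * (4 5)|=|(4 5 7)|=3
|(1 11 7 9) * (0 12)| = |(0 12)(1 11 7 9)| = 4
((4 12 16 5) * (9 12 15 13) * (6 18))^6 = ((4 15 13 9 12 16 5)(6 18))^6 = (18)(4 5 16 12 9 13 15)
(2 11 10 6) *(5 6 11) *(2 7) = (2 5 6 7)(10 11) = [0, 1, 5, 3, 4, 6, 7, 2, 8, 9, 11, 10]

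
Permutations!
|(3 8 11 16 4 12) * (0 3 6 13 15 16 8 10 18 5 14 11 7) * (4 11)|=15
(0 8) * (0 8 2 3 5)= [2, 1, 3, 5, 4, 0, 6, 7, 8]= (8)(0 2 3 5)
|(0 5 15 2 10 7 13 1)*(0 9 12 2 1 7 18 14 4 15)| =|(0 5)(1 9 12 2 10 18 14 4 15)(7 13)| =18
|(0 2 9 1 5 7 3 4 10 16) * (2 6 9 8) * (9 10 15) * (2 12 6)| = 7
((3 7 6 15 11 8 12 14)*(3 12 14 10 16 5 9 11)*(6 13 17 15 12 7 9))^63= (17)(5 10 6 16 12)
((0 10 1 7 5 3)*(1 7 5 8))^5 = ((0 10 7 8 1 5 3))^5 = (0 5 8 10 3 1 7)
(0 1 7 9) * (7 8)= (0 1 8 7 9)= [1, 8, 2, 3, 4, 5, 6, 9, 7, 0]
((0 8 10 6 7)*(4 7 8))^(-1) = ((0 4 7)(6 8 10))^(-1) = (0 7 4)(6 10 8)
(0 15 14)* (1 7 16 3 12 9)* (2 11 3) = [15, 7, 11, 12, 4, 5, 6, 16, 8, 1, 10, 3, 9, 13, 0, 14, 2] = (0 15 14)(1 7 16 2 11 3 12 9)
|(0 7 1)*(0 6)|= |(0 7 1 6)|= 4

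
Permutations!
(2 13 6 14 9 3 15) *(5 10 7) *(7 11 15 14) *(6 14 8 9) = (2 13 14 6 7 5 10 11 15)(3 8 9) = [0, 1, 13, 8, 4, 10, 7, 5, 9, 3, 11, 15, 12, 14, 6, 2]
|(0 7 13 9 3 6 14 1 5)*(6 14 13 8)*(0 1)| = |(0 7 8 6 13 9 3 14)(1 5)| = 8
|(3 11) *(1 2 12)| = |(1 2 12)(3 11)| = 6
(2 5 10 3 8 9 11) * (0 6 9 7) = (0 6 9 11 2 5 10 3 8 7) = [6, 1, 5, 8, 4, 10, 9, 0, 7, 11, 3, 2]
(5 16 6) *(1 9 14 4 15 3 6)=(1 9 14 4 15 3 6 5 16)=[0, 9, 2, 6, 15, 16, 5, 7, 8, 14, 10, 11, 12, 13, 4, 3, 1]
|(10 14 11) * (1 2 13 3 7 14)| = 8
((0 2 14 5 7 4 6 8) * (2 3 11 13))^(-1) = (0 8 6 4 7 5 14 2 13 11 3)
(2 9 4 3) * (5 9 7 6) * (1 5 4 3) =[0, 5, 7, 2, 1, 9, 4, 6, 8, 3] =(1 5 9 3 2 7 6 4)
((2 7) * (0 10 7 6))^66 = ((0 10 7 2 6))^66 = (0 10 7 2 6)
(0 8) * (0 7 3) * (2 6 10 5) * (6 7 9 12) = (0 8 9 12 6 10 5 2 7 3) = [8, 1, 7, 0, 4, 2, 10, 3, 9, 12, 5, 11, 6]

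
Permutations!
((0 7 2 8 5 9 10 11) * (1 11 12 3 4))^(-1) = ((0 7 2 8 5 9 10 12 3 4 1 11))^(-1) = (0 11 1 4 3 12 10 9 5 8 2 7)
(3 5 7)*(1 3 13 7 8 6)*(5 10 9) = [0, 3, 2, 10, 4, 8, 1, 13, 6, 5, 9, 11, 12, 7] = (1 3 10 9 5 8 6)(7 13)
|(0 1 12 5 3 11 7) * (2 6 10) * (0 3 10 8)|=|(0 1 12 5 10 2 6 8)(3 11 7)|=24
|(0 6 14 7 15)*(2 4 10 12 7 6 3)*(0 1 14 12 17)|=|(0 3 2 4 10 17)(1 14 6 12 7 15)|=6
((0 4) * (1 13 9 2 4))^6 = (13)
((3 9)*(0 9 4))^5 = (0 9 3 4)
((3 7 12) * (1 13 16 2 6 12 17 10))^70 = ((1 13 16 2 6 12 3 7 17 10))^70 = (17)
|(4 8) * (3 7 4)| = |(3 7 4 8)| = 4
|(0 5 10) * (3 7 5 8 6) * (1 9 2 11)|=28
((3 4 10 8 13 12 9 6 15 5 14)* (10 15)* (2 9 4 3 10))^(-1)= ((2 9 6)(4 15 5 14 10 8 13 12))^(-1)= (2 6 9)(4 12 13 8 10 14 5 15)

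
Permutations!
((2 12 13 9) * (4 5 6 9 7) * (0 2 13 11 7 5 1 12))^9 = ((0 2)(1 12 11 7 4)(5 6 9 13))^9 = (0 2)(1 4 7 11 12)(5 6 9 13)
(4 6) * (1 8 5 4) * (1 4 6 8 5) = (1 5 6 4 8) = [0, 5, 2, 3, 8, 6, 4, 7, 1]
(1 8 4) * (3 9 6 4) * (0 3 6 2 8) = (0 3 9 2 8 6 4 1) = [3, 0, 8, 9, 1, 5, 4, 7, 6, 2]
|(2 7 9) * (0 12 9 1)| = |(0 12 9 2 7 1)| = 6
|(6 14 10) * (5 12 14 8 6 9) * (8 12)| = 7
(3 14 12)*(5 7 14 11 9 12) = [0, 1, 2, 11, 4, 7, 6, 14, 8, 12, 10, 9, 3, 13, 5] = (3 11 9 12)(5 7 14)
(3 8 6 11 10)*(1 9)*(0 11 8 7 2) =(0 11 10 3 7 2)(1 9)(6 8) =[11, 9, 0, 7, 4, 5, 8, 2, 6, 1, 3, 10]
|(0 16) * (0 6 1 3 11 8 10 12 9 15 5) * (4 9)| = |(0 16 6 1 3 11 8 10 12 4 9 15 5)| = 13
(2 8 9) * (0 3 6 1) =[3, 0, 8, 6, 4, 5, 1, 7, 9, 2] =(0 3 6 1)(2 8 9)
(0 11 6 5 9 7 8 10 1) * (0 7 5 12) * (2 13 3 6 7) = [11, 2, 13, 6, 4, 9, 12, 8, 10, 5, 1, 7, 0, 3] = (0 11 7 8 10 1 2 13 3 6 12)(5 9)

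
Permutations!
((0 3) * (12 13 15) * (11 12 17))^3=((0 3)(11 12 13 15 17))^3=(0 3)(11 15 12 17 13)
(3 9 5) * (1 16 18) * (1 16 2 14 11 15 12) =(1 2 14 11 15 12)(3 9 5)(16 18) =[0, 2, 14, 9, 4, 3, 6, 7, 8, 5, 10, 15, 1, 13, 11, 12, 18, 17, 16]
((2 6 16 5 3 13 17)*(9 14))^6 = ((2 6 16 5 3 13 17)(9 14))^6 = (2 17 13 3 5 16 6)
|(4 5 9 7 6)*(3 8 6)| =|(3 8 6 4 5 9 7)| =7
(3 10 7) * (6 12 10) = (3 6 12 10 7) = [0, 1, 2, 6, 4, 5, 12, 3, 8, 9, 7, 11, 10]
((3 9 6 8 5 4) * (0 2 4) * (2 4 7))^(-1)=(0 5 8 6 9 3 4)(2 7)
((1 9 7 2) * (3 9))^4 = ((1 3 9 7 2))^4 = (1 2 7 9 3)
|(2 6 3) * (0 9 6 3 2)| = 5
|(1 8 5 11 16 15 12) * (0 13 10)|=21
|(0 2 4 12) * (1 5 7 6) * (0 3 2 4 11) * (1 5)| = 6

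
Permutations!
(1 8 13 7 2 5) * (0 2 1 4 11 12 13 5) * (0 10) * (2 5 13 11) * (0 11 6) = (0 5 4 2 10 11 12 6)(1 8 13 7) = [5, 8, 10, 3, 2, 4, 0, 1, 13, 9, 11, 12, 6, 7]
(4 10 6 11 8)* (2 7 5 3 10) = (2 7 5 3 10 6 11 8 4) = [0, 1, 7, 10, 2, 3, 11, 5, 4, 9, 6, 8]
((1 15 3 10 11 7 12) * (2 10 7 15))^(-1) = (1 12 7 3 15 11 10 2)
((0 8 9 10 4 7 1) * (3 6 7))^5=(0 3 8 6 9 7 10 1 4)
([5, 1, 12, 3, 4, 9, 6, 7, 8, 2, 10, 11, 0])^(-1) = (0 12 2 9 5)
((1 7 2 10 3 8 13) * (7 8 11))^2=(1 13 8)(2 3 7 10 11)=((1 8 13)(2 10 3 11 7))^2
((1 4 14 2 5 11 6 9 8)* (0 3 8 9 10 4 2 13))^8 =((0 3 8 1 2 5 11 6 10 4 14 13))^8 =(0 10 2)(1 13 6)(3 4 5)(8 14 11)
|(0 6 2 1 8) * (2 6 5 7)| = |(0 5 7 2 1 8)| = 6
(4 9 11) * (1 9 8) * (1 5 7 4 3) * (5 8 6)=(1 9 11 3)(4 6 5 7)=[0, 9, 2, 1, 6, 7, 5, 4, 8, 11, 10, 3]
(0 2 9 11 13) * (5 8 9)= [2, 1, 5, 3, 4, 8, 6, 7, 9, 11, 10, 13, 12, 0]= (0 2 5 8 9 11 13)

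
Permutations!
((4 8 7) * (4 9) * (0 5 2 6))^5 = ((0 5 2 6)(4 8 7 9))^5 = (0 5 2 6)(4 8 7 9)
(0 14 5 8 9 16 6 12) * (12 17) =(0 14 5 8 9 16 6 17 12) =[14, 1, 2, 3, 4, 8, 17, 7, 9, 16, 10, 11, 0, 13, 5, 15, 6, 12]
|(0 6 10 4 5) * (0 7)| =6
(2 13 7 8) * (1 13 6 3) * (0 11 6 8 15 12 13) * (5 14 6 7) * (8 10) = (0 11 7 15 12 13 5 14 6 3 1)(2 10 8) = [11, 0, 10, 1, 4, 14, 3, 15, 2, 9, 8, 7, 13, 5, 6, 12]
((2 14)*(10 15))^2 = (15)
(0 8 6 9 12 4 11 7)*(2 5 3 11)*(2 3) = (0 8 6 9 12 4 3 11 7)(2 5) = [8, 1, 5, 11, 3, 2, 9, 0, 6, 12, 10, 7, 4]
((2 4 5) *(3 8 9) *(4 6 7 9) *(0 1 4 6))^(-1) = ((0 1 4 5 2)(3 8 6 7 9))^(-1) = (0 2 5 4 1)(3 9 7 6 8)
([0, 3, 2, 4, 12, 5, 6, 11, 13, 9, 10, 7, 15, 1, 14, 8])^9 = [0, 4, 2, 12, 15, 5, 6, 11, 1, 9, 10, 7, 8, 3, 14, 13]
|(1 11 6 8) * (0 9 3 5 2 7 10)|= 28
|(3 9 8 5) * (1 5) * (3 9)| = |(1 5 9 8)| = 4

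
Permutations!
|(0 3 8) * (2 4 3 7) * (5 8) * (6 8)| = |(0 7 2 4 3 5 6 8)| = 8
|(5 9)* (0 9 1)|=|(0 9 5 1)|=4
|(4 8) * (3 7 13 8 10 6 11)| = |(3 7 13 8 4 10 6 11)| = 8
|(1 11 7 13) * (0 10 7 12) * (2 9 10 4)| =10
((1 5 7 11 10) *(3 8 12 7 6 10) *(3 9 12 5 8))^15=(7 12 9 11)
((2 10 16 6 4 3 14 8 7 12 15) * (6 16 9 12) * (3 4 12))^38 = ((16)(2 10 9 3 14 8 7 6 12 15))^38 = (16)(2 12 7 14 9)(3 10 15 6 8)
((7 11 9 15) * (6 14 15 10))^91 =(15)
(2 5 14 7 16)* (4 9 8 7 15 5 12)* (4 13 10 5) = [0, 1, 12, 3, 9, 14, 6, 16, 7, 8, 5, 11, 13, 10, 15, 4, 2] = (2 12 13 10 5 14 15 4 9 8 7 16)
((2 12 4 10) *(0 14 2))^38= ((0 14 2 12 4 10))^38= (0 2 4)(10 14 12)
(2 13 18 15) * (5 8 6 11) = [0, 1, 13, 3, 4, 8, 11, 7, 6, 9, 10, 5, 12, 18, 14, 2, 16, 17, 15] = (2 13 18 15)(5 8 6 11)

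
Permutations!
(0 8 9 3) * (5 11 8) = [5, 1, 2, 0, 4, 11, 6, 7, 9, 3, 10, 8] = (0 5 11 8 9 3)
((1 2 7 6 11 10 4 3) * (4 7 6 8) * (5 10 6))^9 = ((1 2 5 10 7 8 4 3)(6 11))^9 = (1 2 5 10 7 8 4 3)(6 11)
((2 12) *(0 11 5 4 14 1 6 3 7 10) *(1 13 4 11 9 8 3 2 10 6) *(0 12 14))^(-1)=((0 9 8 3 7 6 2 14 13 4)(5 11)(10 12))^(-1)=(0 4 13 14 2 6 7 3 8 9)(5 11)(10 12)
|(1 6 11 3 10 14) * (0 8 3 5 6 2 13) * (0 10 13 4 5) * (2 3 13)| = 12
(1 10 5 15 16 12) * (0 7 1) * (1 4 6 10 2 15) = [7, 2, 15, 3, 6, 1, 10, 4, 8, 9, 5, 11, 0, 13, 14, 16, 12] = (0 7 4 6 10 5 1 2 15 16 12)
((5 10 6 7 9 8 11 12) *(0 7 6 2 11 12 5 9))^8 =((0 7)(2 11 5 10)(8 12 9))^8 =(8 9 12)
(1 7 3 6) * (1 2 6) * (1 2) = (1 7 3 2 6) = [0, 7, 6, 2, 4, 5, 1, 3]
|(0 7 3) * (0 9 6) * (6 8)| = 6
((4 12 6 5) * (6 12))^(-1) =(12)(4 5 6)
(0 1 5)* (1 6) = (0 6 1 5) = [6, 5, 2, 3, 4, 0, 1]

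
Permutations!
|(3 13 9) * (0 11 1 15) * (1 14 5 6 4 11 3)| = 30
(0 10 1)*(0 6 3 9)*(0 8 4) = (0 10 1 6 3 9 8 4) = [10, 6, 2, 9, 0, 5, 3, 7, 4, 8, 1]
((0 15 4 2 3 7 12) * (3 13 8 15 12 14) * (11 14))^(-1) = ((0 12)(2 13 8 15 4)(3 7 11 14))^(-1) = (0 12)(2 4 15 8 13)(3 14 11 7)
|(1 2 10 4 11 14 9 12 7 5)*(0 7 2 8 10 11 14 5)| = 10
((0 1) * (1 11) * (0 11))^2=(11)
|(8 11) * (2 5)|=2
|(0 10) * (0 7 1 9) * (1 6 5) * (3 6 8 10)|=6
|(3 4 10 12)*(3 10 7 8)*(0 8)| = 10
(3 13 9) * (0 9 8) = [9, 1, 2, 13, 4, 5, 6, 7, 0, 3, 10, 11, 12, 8] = (0 9 3 13 8)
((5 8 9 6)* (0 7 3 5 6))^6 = (9)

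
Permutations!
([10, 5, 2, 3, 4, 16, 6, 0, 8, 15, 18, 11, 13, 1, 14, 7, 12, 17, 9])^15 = (0 9)(7 18)(10 15)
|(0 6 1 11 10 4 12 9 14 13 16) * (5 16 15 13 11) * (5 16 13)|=|(0 6 1 16)(4 12 9 14 11 10)(5 13 15)|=12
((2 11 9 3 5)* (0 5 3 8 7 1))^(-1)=((0 5 2 11 9 8 7 1))^(-1)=(0 1 7 8 9 11 2 5)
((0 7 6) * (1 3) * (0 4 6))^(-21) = (0 7)(1 3)(4 6)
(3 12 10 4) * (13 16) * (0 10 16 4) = (0 10)(3 12 16 13 4) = [10, 1, 2, 12, 3, 5, 6, 7, 8, 9, 0, 11, 16, 4, 14, 15, 13]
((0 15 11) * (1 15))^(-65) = ((0 1 15 11))^(-65) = (0 11 15 1)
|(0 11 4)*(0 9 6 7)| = 6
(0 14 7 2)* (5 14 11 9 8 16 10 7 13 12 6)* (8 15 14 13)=(0 11 9 15 14 8 16 10 7 2)(5 13 12 6)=[11, 1, 0, 3, 4, 13, 5, 2, 16, 15, 7, 9, 6, 12, 8, 14, 10]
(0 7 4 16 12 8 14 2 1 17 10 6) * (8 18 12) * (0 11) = (0 7 4 16 8 14 2 1 17 10 6 11)(12 18) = [7, 17, 1, 3, 16, 5, 11, 4, 14, 9, 6, 0, 18, 13, 2, 15, 8, 10, 12]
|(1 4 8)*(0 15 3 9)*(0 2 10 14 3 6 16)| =60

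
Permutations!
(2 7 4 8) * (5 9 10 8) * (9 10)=[0, 1, 7, 3, 5, 10, 6, 4, 2, 9, 8]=(2 7 4 5 10 8)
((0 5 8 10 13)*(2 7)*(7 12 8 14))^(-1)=((0 5 14 7 2 12 8 10 13))^(-1)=(0 13 10 8 12 2 7 14 5)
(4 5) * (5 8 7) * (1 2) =(1 2)(4 8 7 5) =[0, 2, 1, 3, 8, 4, 6, 5, 7]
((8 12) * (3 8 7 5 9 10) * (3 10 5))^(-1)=((3 8 12 7)(5 9))^(-1)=(3 7 12 8)(5 9)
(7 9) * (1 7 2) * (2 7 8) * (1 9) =(1 8 2 9 7) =[0, 8, 9, 3, 4, 5, 6, 1, 2, 7]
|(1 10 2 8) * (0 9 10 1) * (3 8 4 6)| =|(0 9 10 2 4 6 3 8)| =8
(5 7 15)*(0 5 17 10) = (0 5 7 15 17 10) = [5, 1, 2, 3, 4, 7, 6, 15, 8, 9, 0, 11, 12, 13, 14, 17, 16, 10]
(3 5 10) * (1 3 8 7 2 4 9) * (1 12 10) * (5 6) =(1 3 6 5)(2 4 9 12 10 8 7) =[0, 3, 4, 6, 9, 1, 5, 2, 7, 12, 8, 11, 10]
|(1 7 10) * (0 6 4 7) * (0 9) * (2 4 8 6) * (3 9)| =8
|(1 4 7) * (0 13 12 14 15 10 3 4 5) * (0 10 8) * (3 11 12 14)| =40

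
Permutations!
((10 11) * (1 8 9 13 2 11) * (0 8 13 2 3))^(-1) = ((0 8 9 2 11 10 1 13 3))^(-1) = (0 3 13 1 10 11 2 9 8)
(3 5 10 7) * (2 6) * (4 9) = [0, 1, 6, 5, 9, 10, 2, 3, 8, 4, 7] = (2 6)(3 5 10 7)(4 9)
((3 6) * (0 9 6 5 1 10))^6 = (0 10 1 5 3 6 9)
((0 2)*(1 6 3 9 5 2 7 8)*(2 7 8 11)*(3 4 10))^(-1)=(0 2 11 7 5 9 3 10 4 6 1 8)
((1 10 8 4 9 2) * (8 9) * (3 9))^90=(10)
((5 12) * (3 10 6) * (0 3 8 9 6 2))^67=(0 2 10 3)(5 12)(6 8 9)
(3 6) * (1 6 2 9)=(1 6 3 2 9)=[0, 6, 9, 2, 4, 5, 3, 7, 8, 1]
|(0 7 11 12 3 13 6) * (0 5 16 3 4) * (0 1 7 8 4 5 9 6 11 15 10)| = 42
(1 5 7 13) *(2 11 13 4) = (1 5 7 4 2 11 13) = [0, 5, 11, 3, 2, 7, 6, 4, 8, 9, 10, 13, 12, 1]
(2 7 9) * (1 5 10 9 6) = [0, 5, 7, 3, 4, 10, 1, 6, 8, 2, 9] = (1 5 10 9 2 7 6)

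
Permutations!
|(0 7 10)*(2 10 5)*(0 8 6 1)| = |(0 7 5 2 10 8 6 1)| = 8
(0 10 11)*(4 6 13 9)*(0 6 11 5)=(0 10 5)(4 11 6 13 9)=[10, 1, 2, 3, 11, 0, 13, 7, 8, 4, 5, 6, 12, 9]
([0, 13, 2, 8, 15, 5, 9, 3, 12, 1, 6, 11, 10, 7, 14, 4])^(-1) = (1 9 6 10 12 8 3 7 13)(4 15)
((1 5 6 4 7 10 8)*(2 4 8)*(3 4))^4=((1 5 6 8)(2 3 4 7 10))^4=(2 10 7 4 3)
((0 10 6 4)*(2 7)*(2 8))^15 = ((0 10 6 4)(2 7 8))^15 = (0 4 6 10)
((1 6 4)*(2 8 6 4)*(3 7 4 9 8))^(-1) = (1 4 7 3 2 6 8 9)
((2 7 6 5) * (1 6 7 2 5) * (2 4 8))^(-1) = ((1 6)(2 4 8))^(-1) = (1 6)(2 8 4)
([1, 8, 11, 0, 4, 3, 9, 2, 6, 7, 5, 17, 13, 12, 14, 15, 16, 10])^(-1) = (0 3 5 10 17 11 2 7 9 6 8 1)(12 13)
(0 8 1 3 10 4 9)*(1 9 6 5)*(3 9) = (0 8 3 10 4 6 5 1 9) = [8, 9, 2, 10, 6, 1, 5, 7, 3, 0, 4]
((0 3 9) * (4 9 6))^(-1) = (0 9 4 6 3)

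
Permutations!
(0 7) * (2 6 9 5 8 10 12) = (0 7)(2 6 9 5 8 10 12) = [7, 1, 6, 3, 4, 8, 9, 0, 10, 5, 12, 11, 2]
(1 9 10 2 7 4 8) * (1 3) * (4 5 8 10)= (1 9 4 10 2 7 5 8 3)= [0, 9, 7, 1, 10, 8, 6, 5, 3, 4, 2]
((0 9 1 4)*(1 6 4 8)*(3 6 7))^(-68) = (0 6 7)(3 9 4)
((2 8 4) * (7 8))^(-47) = ((2 7 8 4))^(-47) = (2 7 8 4)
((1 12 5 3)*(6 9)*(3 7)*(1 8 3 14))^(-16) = (1 14 7 5 12)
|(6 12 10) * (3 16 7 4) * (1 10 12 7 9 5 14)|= 10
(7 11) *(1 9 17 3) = (1 9 17 3)(7 11) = [0, 9, 2, 1, 4, 5, 6, 11, 8, 17, 10, 7, 12, 13, 14, 15, 16, 3]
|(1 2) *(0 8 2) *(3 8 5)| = |(0 5 3 8 2 1)| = 6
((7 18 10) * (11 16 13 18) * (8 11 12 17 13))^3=(7 13)(10 17)(12 18)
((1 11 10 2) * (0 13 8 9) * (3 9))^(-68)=(0 8 9 13 3)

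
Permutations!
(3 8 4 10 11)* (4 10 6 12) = [0, 1, 2, 8, 6, 5, 12, 7, 10, 9, 11, 3, 4] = (3 8 10 11)(4 6 12)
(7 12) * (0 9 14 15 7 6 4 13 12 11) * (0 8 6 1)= [9, 0, 2, 3, 13, 5, 4, 11, 6, 14, 10, 8, 1, 12, 15, 7]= (0 9 14 15 7 11 8 6 4 13 12 1)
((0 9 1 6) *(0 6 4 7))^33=(0 4 9 7 1)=((0 9 1 4 7))^33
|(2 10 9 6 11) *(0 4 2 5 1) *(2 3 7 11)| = |(0 4 3 7 11 5 1)(2 10 9 6)| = 28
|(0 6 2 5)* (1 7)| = 4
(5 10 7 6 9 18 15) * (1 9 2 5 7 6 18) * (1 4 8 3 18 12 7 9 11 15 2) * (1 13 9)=[0, 11, 5, 18, 8, 10, 13, 12, 3, 4, 6, 15, 7, 9, 14, 1, 16, 17, 2]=(1 11 15)(2 5 10 6 13 9 4 8 3 18)(7 12)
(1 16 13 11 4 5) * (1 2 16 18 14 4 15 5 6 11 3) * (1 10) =(1 18 14 4 6 11 15 5 2 16 13 3 10) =[0, 18, 16, 10, 6, 2, 11, 7, 8, 9, 1, 15, 12, 3, 4, 5, 13, 17, 14]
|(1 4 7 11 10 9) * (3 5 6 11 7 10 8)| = |(1 4 10 9)(3 5 6 11 8)| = 20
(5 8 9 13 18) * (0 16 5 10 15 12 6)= (0 16 5 8 9 13 18 10 15 12 6)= [16, 1, 2, 3, 4, 8, 0, 7, 9, 13, 15, 11, 6, 18, 14, 12, 5, 17, 10]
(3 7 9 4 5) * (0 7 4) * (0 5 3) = (0 7 9 5)(3 4) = [7, 1, 2, 4, 3, 0, 6, 9, 8, 5]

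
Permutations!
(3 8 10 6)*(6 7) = (3 8 10 7 6) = [0, 1, 2, 8, 4, 5, 3, 6, 10, 9, 7]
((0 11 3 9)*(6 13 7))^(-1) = ((0 11 3 9)(6 13 7))^(-1) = (0 9 3 11)(6 7 13)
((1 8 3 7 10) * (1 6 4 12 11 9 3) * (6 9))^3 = (1 8)(3 9 10 7)(4 6 11 12)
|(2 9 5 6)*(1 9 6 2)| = 5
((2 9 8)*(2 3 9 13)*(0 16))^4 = ((0 16)(2 13)(3 9 8))^4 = (16)(3 9 8)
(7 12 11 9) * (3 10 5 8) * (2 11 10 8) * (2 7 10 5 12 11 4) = [0, 1, 4, 8, 2, 7, 6, 11, 3, 10, 12, 9, 5] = (2 4)(3 8)(5 7 11 9 10 12)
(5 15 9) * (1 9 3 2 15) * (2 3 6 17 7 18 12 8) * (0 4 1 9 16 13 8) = [4, 16, 15, 3, 1, 9, 17, 18, 2, 5, 10, 11, 0, 8, 14, 6, 13, 7, 12] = (0 4 1 16 13 8 2 15 6 17 7 18 12)(5 9)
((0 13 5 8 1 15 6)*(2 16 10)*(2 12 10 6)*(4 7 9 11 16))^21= ((0 13 5 8 1 15 2 4 7 9 11 16 6)(10 12))^21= (0 7 8 16 2 13 9 1 6 4 5 11 15)(10 12)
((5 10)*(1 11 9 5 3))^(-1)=(1 3 10 5 9 11)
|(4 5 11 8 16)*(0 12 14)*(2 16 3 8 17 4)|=12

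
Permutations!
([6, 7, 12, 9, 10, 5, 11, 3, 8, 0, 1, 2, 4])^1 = [6, 7, 12, 9, 10, 5, 11, 3, 8, 0, 1, 2, 4]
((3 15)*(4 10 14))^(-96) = (15)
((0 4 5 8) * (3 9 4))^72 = (9)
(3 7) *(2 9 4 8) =[0, 1, 9, 7, 8, 5, 6, 3, 2, 4] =(2 9 4 8)(3 7)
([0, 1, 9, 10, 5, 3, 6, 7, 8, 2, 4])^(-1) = [0, 1, 9, 5, 10, 4, 6, 7, 8, 2, 3]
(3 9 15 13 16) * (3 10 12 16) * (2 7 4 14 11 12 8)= (2 7 4 14 11 12 16 10 8)(3 9 15 13)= [0, 1, 7, 9, 14, 5, 6, 4, 2, 15, 8, 12, 16, 3, 11, 13, 10]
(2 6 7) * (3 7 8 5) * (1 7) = (1 7 2 6 8 5 3) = [0, 7, 6, 1, 4, 3, 8, 2, 5]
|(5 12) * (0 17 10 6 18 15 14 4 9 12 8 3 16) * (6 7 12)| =18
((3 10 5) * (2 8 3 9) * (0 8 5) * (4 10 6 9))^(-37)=(0 10 4 5 2 9 6 3 8)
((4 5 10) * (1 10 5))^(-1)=((1 10 4))^(-1)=(1 4 10)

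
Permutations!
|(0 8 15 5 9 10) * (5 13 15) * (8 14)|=6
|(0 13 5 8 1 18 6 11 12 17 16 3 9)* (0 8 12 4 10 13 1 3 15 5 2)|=45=|(0 1 18 6 11 4 10 13 2)(3 9 8)(5 12 17 16 15)|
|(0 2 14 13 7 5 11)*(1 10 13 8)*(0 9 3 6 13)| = 42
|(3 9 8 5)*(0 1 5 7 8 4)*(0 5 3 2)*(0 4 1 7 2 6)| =|(0 7 8 2 4 5 6)(1 3 9)| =21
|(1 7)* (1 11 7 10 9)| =6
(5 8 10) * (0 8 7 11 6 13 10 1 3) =(0 8 1 3)(5 7 11 6 13 10) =[8, 3, 2, 0, 4, 7, 13, 11, 1, 9, 5, 6, 12, 10]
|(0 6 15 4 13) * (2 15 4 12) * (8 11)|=12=|(0 6 4 13)(2 15 12)(8 11)|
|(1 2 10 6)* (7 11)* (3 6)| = 10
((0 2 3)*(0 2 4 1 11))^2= (0 1)(4 11)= ((0 4 1 11)(2 3))^2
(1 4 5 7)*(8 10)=(1 4 5 7)(8 10)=[0, 4, 2, 3, 5, 7, 6, 1, 10, 9, 8]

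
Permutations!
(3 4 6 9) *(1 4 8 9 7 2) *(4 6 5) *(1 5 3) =(1 6 7 2 5 4 3 8 9) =[0, 6, 5, 8, 3, 4, 7, 2, 9, 1]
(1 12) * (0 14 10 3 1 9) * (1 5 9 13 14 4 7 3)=[4, 12, 2, 5, 7, 9, 6, 3, 8, 0, 1, 11, 13, 14, 10]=(0 4 7 3 5 9)(1 12 13 14 10)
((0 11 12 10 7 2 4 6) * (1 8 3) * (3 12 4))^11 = ((0 11 4 6)(1 8 12 10 7 2 3))^11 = (0 6 4 11)(1 7 8 2 12 3 10)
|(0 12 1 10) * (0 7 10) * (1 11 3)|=10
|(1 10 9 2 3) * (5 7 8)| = |(1 10 9 2 3)(5 7 8)| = 15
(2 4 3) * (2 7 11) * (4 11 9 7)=[0, 1, 11, 4, 3, 5, 6, 9, 8, 7, 10, 2]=(2 11)(3 4)(7 9)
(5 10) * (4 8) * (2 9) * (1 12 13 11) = [0, 12, 9, 3, 8, 10, 6, 7, 4, 2, 5, 1, 13, 11] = (1 12 13 11)(2 9)(4 8)(5 10)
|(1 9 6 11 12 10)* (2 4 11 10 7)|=20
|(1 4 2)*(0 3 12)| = |(0 3 12)(1 4 2)| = 3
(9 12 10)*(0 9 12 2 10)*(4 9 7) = (0 7 4 9 2 10 12) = [7, 1, 10, 3, 9, 5, 6, 4, 8, 2, 12, 11, 0]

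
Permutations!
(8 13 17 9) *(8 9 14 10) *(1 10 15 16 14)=(1 10 8 13 17)(14 15 16)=[0, 10, 2, 3, 4, 5, 6, 7, 13, 9, 8, 11, 12, 17, 15, 16, 14, 1]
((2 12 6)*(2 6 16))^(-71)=((2 12 16))^(-71)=(2 12 16)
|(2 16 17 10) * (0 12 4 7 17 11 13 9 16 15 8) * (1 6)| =36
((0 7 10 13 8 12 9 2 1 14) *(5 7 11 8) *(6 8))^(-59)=(0 12 14 8 1 6 2 11 9)(5 7 10 13)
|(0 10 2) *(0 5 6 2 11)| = |(0 10 11)(2 5 6)| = 3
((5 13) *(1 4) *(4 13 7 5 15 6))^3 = (1 6 13 4 15)(5 7)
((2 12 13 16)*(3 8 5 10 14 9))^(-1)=(2 16 13 12)(3 9 14 10 5 8)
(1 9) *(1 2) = [0, 9, 1, 3, 4, 5, 6, 7, 8, 2] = (1 9 2)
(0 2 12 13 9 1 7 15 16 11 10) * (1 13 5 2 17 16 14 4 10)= (0 17 16 11 1 7 15 14 4 10)(2 12 5)(9 13)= [17, 7, 12, 3, 10, 2, 6, 15, 8, 13, 0, 1, 5, 9, 4, 14, 11, 16]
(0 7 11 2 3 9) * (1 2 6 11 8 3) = (0 7 8 3 9)(1 2)(6 11) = [7, 2, 1, 9, 4, 5, 11, 8, 3, 0, 10, 6]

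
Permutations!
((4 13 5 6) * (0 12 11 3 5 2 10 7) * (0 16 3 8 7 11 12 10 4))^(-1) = ((0 10 11 8 7 16 3 5 6)(2 4 13))^(-1) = (0 6 5 3 16 7 8 11 10)(2 13 4)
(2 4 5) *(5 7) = (2 4 7 5) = [0, 1, 4, 3, 7, 2, 6, 5]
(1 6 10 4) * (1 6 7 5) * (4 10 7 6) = [0, 6, 2, 3, 4, 1, 7, 5, 8, 9, 10] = (10)(1 6 7 5)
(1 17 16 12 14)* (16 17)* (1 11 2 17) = (1 16 12 14 11 2 17) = [0, 16, 17, 3, 4, 5, 6, 7, 8, 9, 10, 2, 14, 13, 11, 15, 12, 1]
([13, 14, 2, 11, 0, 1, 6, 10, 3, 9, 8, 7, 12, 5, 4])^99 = (0 1)(3 8 10 7 11)(4 5)(13 14)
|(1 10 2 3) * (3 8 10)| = |(1 3)(2 8 10)| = 6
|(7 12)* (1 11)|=|(1 11)(7 12)|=2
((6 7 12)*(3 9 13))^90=((3 9 13)(6 7 12))^90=(13)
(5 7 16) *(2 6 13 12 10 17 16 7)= [0, 1, 6, 3, 4, 2, 13, 7, 8, 9, 17, 11, 10, 12, 14, 15, 5, 16]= (2 6 13 12 10 17 16 5)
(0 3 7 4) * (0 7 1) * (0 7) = (0 3 1 7 4) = [3, 7, 2, 1, 0, 5, 6, 4]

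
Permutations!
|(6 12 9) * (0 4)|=|(0 4)(6 12 9)|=6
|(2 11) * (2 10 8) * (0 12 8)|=|(0 12 8 2 11 10)|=6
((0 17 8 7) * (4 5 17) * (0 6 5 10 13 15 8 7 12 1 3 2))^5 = ((0 4 10 13 15 8 12 1 3 2)(5 17 7 6))^5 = (0 8)(1 10)(2 15)(3 13)(4 12)(5 17 7 6)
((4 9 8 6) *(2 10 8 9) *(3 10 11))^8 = (2 11 3 10 8 6 4)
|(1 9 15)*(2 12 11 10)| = 12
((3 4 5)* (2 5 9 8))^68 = ((2 5 3 4 9 8))^68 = (2 3 9)(4 8 5)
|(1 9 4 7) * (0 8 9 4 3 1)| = 7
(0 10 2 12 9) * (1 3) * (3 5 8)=[10, 5, 12, 1, 4, 8, 6, 7, 3, 0, 2, 11, 9]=(0 10 2 12 9)(1 5 8 3)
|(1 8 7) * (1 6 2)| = |(1 8 7 6 2)| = 5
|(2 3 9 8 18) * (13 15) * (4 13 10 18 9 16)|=8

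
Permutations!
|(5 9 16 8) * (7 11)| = 4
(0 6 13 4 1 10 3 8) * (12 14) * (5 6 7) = (0 7 5 6 13 4 1 10 3 8)(12 14) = [7, 10, 2, 8, 1, 6, 13, 5, 0, 9, 3, 11, 14, 4, 12]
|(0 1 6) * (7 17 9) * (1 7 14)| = |(0 7 17 9 14 1 6)| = 7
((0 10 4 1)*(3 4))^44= (0 1 4 3 10)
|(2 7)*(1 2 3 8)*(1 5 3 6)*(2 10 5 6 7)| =6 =|(1 10 5 3 8 6)|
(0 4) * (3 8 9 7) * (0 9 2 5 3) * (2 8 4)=(0 2 5 3 4 9 7)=[2, 1, 5, 4, 9, 3, 6, 0, 8, 7]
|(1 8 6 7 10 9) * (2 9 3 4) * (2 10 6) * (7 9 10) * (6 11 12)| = 11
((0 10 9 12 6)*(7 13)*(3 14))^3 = ((0 10 9 12 6)(3 14)(7 13))^3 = (0 12 10 6 9)(3 14)(7 13)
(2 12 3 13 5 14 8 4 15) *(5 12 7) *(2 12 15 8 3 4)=(2 7 5 14 3 13 15 12 4 8)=[0, 1, 7, 13, 8, 14, 6, 5, 2, 9, 10, 11, 4, 15, 3, 12]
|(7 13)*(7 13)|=1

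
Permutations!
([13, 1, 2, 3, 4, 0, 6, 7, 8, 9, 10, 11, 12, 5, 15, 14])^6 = [0, 1, 2, 3, 4, 5, 6, 7, 8, 9, 10, 11, 12, 13, 14, 15]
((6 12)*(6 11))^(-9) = (12)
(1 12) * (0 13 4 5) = (0 13 4 5)(1 12) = [13, 12, 2, 3, 5, 0, 6, 7, 8, 9, 10, 11, 1, 4]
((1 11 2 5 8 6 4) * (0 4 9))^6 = ((0 4 1 11 2 5 8 6 9))^6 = (0 8 11)(1 9 5)(2 4 6)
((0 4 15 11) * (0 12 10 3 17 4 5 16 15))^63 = (0 15 10 4 16 12 17 5 11 3)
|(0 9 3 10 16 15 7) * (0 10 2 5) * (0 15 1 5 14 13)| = |(0 9 3 2 14 13)(1 5 15 7 10 16)| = 6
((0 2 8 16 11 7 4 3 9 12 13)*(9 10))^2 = (0 8 11 4 10 12)(2 16 7 3 9 13)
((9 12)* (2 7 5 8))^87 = (2 8 5 7)(9 12)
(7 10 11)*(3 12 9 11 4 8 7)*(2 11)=[0, 1, 11, 12, 8, 5, 6, 10, 7, 2, 4, 3, 9]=(2 11 3 12 9)(4 8 7 10)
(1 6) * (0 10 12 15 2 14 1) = (0 10 12 15 2 14 1 6) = [10, 6, 14, 3, 4, 5, 0, 7, 8, 9, 12, 11, 15, 13, 1, 2]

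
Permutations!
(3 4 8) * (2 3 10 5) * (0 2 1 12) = (0 2 3 4 8 10 5 1 12) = [2, 12, 3, 4, 8, 1, 6, 7, 10, 9, 5, 11, 0]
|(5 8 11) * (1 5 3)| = 5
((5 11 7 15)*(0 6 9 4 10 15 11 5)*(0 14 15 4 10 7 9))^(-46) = (15)(4 10 9 11 7)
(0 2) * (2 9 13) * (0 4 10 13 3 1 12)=(0 9 3 1 12)(2 4 10 13)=[9, 12, 4, 1, 10, 5, 6, 7, 8, 3, 13, 11, 0, 2]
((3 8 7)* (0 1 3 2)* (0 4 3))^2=(2 3 7 4 8)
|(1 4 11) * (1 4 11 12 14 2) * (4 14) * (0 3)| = 4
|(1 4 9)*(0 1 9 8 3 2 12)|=|(0 1 4 8 3 2 12)|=7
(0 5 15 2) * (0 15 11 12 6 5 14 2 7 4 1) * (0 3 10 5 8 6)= (0 14 2 15 7 4 1 3 10 5 11 12)(6 8)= [14, 3, 15, 10, 1, 11, 8, 4, 6, 9, 5, 12, 0, 13, 2, 7]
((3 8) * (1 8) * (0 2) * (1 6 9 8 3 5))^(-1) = ((0 2)(1 3 6 9 8 5))^(-1) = (0 2)(1 5 8 9 6 3)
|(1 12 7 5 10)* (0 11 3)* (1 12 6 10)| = 6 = |(0 11 3)(1 6 10 12 7 5)|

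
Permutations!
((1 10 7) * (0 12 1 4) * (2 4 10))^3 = ((0 12 1 2 4)(7 10))^3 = (0 2 12 4 1)(7 10)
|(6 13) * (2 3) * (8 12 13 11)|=|(2 3)(6 11 8 12 13)|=10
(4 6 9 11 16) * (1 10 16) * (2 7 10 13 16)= (1 13 16 4 6 9 11)(2 7 10)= [0, 13, 7, 3, 6, 5, 9, 10, 8, 11, 2, 1, 12, 16, 14, 15, 4]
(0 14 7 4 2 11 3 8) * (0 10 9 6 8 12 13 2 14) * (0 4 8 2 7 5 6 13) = (0 4 14 5 6 2 11 3 12)(7 8 10 9 13) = [4, 1, 11, 12, 14, 6, 2, 8, 10, 13, 9, 3, 0, 7, 5]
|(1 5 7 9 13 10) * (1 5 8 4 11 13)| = 9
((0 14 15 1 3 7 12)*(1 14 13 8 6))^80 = ((0 13 8 6 1 3 7 12)(14 15))^80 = (15)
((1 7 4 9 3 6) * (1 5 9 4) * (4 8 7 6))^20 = ((1 6 5 9 3 4 8 7))^20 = (1 3)(4 6)(5 8)(7 9)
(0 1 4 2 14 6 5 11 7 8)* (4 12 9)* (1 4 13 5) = (0 4 2 14 6 1 12 9 13 5 11 7 8) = [4, 12, 14, 3, 2, 11, 1, 8, 0, 13, 10, 7, 9, 5, 6]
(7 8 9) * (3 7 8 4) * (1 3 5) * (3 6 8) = (1 6 8 9 3 7 4 5) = [0, 6, 2, 7, 5, 1, 8, 4, 9, 3]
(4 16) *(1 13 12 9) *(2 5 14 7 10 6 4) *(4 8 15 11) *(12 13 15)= [0, 15, 5, 3, 16, 14, 8, 10, 12, 1, 6, 4, 9, 13, 7, 11, 2]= (1 15 11 4 16 2 5 14 7 10 6 8 12 9)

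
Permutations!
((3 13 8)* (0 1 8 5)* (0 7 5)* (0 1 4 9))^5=(0 9 4)(1 8 3 13)(5 7)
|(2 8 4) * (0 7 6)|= 3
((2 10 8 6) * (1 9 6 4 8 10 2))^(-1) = (10)(1 6 9)(4 8)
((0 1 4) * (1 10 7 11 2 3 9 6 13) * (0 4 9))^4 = ((0 10 7 11 2 3)(1 9 6 13))^4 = (13)(0 2 7)(3 11 10)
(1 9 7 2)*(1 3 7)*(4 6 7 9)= (1 4 6 7 2 3 9)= [0, 4, 3, 9, 6, 5, 7, 2, 8, 1]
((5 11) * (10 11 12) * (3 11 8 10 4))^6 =((3 11 5 12 4)(8 10))^6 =(3 11 5 12 4)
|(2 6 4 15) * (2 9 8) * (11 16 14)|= 6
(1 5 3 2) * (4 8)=(1 5 3 2)(4 8)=[0, 5, 1, 2, 8, 3, 6, 7, 4]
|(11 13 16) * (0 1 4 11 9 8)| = |(0 1 4 11 13 16 9 8)| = 8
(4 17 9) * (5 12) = [0, 1, 2, 3, 17, 12, 6, 7, 8, 4, 10, 11, 5, 13, 14, 15, 16, 9] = (4 17 9)(5 12)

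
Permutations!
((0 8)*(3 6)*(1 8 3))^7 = (0 6 8 3 1)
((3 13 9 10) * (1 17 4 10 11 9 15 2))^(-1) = ((1 17 4 10 3 13 15 2)(9 11))^(-1) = (1 2 15 13 3 10 4 17)(9 11)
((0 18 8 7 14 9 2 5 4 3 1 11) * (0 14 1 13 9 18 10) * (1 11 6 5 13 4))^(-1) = (0 10)(1 5 6)(2 9 13)(3 4)(7 8 18 14 11)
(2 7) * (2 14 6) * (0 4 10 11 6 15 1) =(0 4 10 11 6 2 7 14 15 1) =[4, 0, 7, 3, 10, 5, 2, 14, 8, 9, 11, 6, 12, 13, 15, 1]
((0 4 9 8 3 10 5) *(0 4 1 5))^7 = (0 10 3 8 9 4 5 1)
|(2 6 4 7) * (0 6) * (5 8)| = |(0 6 4 7 2)(5 8)| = 10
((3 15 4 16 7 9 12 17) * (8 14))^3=(3 16 12 15 7 17 4 9)(8 14)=((3 15 4 16 7 9 12 17)(8 14))^3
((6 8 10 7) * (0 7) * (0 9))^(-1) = (0 9 10 8 6 7)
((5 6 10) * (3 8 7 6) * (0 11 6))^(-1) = (0 7 8 3 5 10 6 11)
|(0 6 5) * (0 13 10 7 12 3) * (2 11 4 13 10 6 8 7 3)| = |(0 8 7 12 2 11 4 13 6 5 10 3)| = 12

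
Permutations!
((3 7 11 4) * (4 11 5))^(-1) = (11)(3 4 5 7)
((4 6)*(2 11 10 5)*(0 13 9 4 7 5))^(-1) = ((0 13 9 4 6 7 5 2 11 10))^(-1) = (0 10 11 2 5 7 6 4 9 13)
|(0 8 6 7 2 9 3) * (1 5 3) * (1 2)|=14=|(0 8 6 7 1 5 3)(2 9)|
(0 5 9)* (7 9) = (0 5 7 9) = [5, 1, 2, 3, 4, 7, 6, 9, 8, 0]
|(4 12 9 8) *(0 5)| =|(0 5)(4 12 9 8)| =4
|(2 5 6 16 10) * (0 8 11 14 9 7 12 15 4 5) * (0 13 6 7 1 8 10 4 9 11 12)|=|(0 10 2 13 6 16 4 5 7)(1 8 12 15 9)(11 14)|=90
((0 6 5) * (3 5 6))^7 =(6)(0 3 5)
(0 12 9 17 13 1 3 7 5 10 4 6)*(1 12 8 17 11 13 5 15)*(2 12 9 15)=[8, 3, 12, 7, 6, 10, 0, 2, 17, 11, 4, 13, 15, 9, 14, 1, 16, 5]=(0 8 17 5 10 4 6)(1 3 7 2 12 15)(9 11 13)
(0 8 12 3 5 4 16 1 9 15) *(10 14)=(0 8 12 3 5 4 16 1 9 15)(10 14)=[8, 9, 2, 5, 16, 4, 6, 7, 12, 15, 14, 11, 3, 13, 10, 0, 1]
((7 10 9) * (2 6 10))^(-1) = (2 7 9 10 6)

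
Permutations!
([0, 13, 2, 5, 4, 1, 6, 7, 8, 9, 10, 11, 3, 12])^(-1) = [0, 5, 2, 12, 4, 3, 6, 7, 8, 9, 10, 11, 13, 1]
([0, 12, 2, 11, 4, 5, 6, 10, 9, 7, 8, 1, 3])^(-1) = [0, 11, 2, 12, 4, 5, 6, 9, 10, 8, 7, 3, 1]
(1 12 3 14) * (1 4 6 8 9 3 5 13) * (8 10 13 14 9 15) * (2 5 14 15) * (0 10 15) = (0 10 13 1 12 14 4 6 15 8 2 5)(3 9) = [10, 12, 5, 9, 6, 0, 15, 7, 2, 3, 13, 11, 14, 1, 4, 8]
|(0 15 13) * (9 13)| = |(0 15 9 13)| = 4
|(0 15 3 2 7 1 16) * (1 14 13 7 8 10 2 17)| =6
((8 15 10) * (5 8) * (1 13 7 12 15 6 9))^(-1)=((1 13 7 12 15 10 5 8 6 9))^(-1)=(1 9 6 8 5 10 15 12 7 13)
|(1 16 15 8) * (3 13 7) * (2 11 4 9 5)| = 60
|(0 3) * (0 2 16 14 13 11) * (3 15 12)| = 9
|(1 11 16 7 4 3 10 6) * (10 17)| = |(1 11 16 7 4 3 17 10 6)| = 9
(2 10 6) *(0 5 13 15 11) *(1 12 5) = (0 1 12 5 13 15 11)(2 10 6) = [1, 12, 10, 3, 4, 13, 2, 7, 8, 9, 6, 0, 5, 15, 14, 11]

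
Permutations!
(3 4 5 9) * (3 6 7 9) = (3 4 5)(6 7 9) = [0, 1, 2, 4, 5, 3, 7, 9, 8, 6]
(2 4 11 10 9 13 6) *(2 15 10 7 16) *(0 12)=[12, 1, 4, 3, 11, 5, 15, 16, 8, 13, 9, 7, 0, 6, 14, 10, 2]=(0 12)(2 4 11 7 16)(6 15 10 9 13)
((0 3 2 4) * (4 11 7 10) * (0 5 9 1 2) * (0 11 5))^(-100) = (0 11 10)(3 7 4)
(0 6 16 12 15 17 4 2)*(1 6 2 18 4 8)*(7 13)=(0 2)(1 6 16 12 15 17 8)(4 18)(7 13)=[2, 6, 0, 3, 18, 5, 16, 13, 1, 9, 10, 11, 15, 7, 14, 17, 12, 8, 4]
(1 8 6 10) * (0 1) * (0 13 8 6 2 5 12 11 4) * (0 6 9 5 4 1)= [0, 9, 4, 3, 6, 12, 10, 7, 2, 5, 13, 1, 11, 8]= (1 9 5 12 11)(2 4 6 10 13 8)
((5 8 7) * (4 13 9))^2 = (4 9 13)(5 7 8) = ((4 13 9)(5 8 7))^2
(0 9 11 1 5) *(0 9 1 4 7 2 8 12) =[1, 5, 8, 3, 7, 9, 6, 2, 12, 11, 10, 4, 0] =(0 1 5 9 11 4 7 2 8 12)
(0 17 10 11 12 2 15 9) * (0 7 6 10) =(0 17)(2 15 9 7 6 10 11 12) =[17, 1, 15, 3, 4, 5, 10, 6, 8, 7, 11, 12, 2, 13, 14, 9, 16, 0]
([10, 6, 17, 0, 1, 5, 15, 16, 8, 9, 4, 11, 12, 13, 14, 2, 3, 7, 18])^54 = [3, 4, 15, 16, 10, 5, 1, 17, 8, 9, 0, 11, 12, 13, 14, 6, 7, 2, 18]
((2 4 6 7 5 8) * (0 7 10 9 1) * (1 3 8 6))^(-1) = (0 1 4 2 8 3 9 10 6 5 7)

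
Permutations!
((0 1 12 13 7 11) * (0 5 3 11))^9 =((0 1 12 13 7)(3 11 5))^9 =(0 7 13 12 1)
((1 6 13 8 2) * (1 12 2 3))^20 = (13)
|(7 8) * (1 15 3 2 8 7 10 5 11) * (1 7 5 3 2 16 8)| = |(1 15 2)(3 16 8 10)(5 11 7)| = 12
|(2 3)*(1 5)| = |(1 5)(2 3)| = 2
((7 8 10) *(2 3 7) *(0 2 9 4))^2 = (0 3 8 9)(2 7 10 4)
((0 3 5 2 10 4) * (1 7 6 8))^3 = (0 2)(1 8 6 7)(3 10)(4 5) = ((0 3 5 2 10 4)(1 7 6 8))^3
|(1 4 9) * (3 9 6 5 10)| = |(1 4 6 5 10 3 9)| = 7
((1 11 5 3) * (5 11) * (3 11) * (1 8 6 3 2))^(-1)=((1 5 11 2)(3 8 6))^(-1)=(1 2 11 5)(3 6 8)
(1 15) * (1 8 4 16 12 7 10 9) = (1 15 8 4 16 12 7 10 9) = [0, 15, 2, 3, 16, 5, 6, 10, 4, 1, 9, 11, 7, 13, 14, 8, 12]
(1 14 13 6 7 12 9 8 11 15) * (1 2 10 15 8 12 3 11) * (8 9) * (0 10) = (0 10 15 2)(1 14 13 6 7 3 11 9 12 8) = [10, 14, 0, 11, 4, 5, 7, 3, 1, 12, 15, 9, 8, 6, 13, 2]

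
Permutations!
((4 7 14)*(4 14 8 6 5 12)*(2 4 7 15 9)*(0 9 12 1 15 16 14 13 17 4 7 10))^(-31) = (0 2 8 5 15 10 9 7 6 1 12)(4 17 13 14 16)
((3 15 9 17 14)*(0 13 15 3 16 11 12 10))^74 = ((0 13 15 9 17 14 16 11 12 10))^74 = (0 17 12 15 16)(9 11 13 14 10)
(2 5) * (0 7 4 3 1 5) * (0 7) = (1 5 2 7 4 3) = [0, 5, 7, 1, 3, 2, 6, 4]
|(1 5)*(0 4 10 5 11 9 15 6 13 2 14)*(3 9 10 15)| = 28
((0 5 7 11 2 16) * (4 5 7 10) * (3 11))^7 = (0 7 3 11 2 16)(4 5 10)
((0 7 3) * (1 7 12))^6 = ((0 12 1 7 3))^6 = (0 12 1 7 3)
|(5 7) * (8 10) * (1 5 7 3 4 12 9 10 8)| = 7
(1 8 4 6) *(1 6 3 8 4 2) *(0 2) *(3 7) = (0 2 1 4 7 3 8) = [2, 4, 1, 8, 7, 5, 6, 3, 0]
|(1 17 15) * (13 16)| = 6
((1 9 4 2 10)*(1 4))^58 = ((1 9)(2 10 4))^58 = (2 10 4)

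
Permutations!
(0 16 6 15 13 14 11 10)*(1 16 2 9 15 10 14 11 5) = (0 2 9 15 13 11 14 5 1 16 6 10) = [2, 16, 9, 3, 4, 1, 10, 7, 8, 15, 0, 14, 12, 11, 5, 13, 6]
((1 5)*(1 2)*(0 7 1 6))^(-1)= (0 6 2 5 1 7)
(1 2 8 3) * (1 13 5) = (1 2 8 3 13 5) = [0, 2, 8, 13, 4, 1, 6, 7, 3, 9, 10, 11, 12, 5]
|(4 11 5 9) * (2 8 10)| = 12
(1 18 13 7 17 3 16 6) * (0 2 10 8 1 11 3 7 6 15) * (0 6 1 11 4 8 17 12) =(0 2 10 17 7 12)(1 18 13)(3 16 15 6 4 8 11) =[2, 18, 10, 16, 8, 5, 4, 12, 11, 9, 17, 3, 0, 1, 14, 6, 15, 7, 13]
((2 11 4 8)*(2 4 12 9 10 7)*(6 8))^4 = (2 10 12)(4 6 8)(7 9 11)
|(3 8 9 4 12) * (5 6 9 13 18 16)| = 10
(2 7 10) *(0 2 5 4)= (0 2 7 10 5 4)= [2, 1, 7, 3, 0, 4, 6, 10, 8, 9, 5]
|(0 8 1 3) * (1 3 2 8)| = |(0 1 2 8 3)| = 5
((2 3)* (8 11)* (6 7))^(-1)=((2 3)(6 7)(8 11))^(-1)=(2 3)(6 7)(8 11)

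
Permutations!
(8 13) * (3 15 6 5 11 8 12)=(3 15 6 5 11 8 13 12)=[0, 1, 2, 15, 4, 11, 5, 7, 13, 9, 10, 8, 3, 12, 14, 6]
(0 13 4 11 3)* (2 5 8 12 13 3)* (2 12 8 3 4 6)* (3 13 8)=[4, 1, 5, 0, 11, 13, 2, 7, 3, 9, 10, 12, 8, 6]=(0 4 11 12 8 3)(2 5 13 6)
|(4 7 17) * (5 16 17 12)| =|(4 7 12 5 16 17)| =6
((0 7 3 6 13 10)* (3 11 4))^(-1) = ((0 7 11 4 3 6 13 10))^(-1) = (0 10 13 6 3 4 11 7)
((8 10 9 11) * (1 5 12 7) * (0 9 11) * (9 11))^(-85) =((0 11 8 10 9)(1 5 12 7))^(-85) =(1 7 12 5)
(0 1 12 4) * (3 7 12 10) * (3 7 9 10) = [1, 3, 2, 9, 0, 5, 6, 12, 8, 10, 7, 11, 4] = (0 1 3 9 10 7 12 4)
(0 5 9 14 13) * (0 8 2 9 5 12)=[12, 1, 9, 3, 4, 5, 6, 7, 2, 14, 10, 11, 0, 8, 13]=(0 12)(2 9 14 13 8)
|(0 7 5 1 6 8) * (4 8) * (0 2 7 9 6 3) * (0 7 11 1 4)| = 24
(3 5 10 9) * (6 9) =(3 5 10 6 9) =[0, 1, 2, 5, 4, 10, 9, 7, 8, 3, 6]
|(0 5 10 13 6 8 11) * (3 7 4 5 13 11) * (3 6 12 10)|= 20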